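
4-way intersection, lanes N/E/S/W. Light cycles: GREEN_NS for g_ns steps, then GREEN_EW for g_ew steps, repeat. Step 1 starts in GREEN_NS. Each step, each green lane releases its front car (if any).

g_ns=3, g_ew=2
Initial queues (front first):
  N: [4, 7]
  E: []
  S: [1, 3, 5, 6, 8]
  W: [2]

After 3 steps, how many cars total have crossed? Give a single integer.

Answer: 5

Derivation:
Step 1 [NS]: N:car4-GO,E:wait,S:car1-GO,W:wait | queues: N=1 E=0 S=4 W=1
Step 2 [NS]: N:car7-GO,E:wait,S:car3-GO,W:wait | queues: N=0 E=0 S=3 W=1
Step 3 [NS]: N:empty,E:wait,S:car5-GO,W:wait | queues: N=0 E=0 S=2 W=1
Cars crossed by step 3: 5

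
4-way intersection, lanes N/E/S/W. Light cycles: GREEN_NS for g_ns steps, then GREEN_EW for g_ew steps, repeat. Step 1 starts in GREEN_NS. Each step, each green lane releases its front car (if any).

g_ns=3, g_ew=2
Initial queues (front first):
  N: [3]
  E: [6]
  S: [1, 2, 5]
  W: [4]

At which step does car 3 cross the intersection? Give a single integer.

Step 1 [NS]: N:car3-GO,E:wait,S:car1-GO,W:wait | queues: N=0 E=1 S=2 W=1
Step 2 [NS]: N:empty,E:wait,S:car2-GO,W:wait | queues: N=0 E=1 S=1 W=1
Step 3 [NS]: N:empty,E:wait,S:car5-GO,W:wait | queues: N=0 E=1 S=0 W=1
Step 4 [EW]: N:wait,E:car6-GO,S:wait,W:car4-GO | queues: N=0 E=0 S=0 W=0
Car 3 crosses at step 1

1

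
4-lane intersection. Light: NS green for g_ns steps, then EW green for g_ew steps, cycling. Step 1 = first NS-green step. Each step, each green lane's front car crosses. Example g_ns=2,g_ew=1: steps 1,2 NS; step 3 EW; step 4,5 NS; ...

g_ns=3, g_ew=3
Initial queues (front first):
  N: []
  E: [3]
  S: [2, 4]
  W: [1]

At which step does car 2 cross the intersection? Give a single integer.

Step 1 [NS]: N:empty,E:wait,S:car2-GO,W:wait | queues: N=0 E=1 S=1 W=1
Step 2 [NS]: N:empty,E:wait,S:car4-GO,W:wait | queues: N=0 E=1 S=0 W=1
Step 3 [NS]: N:empty,E:wait,S:empty,W:wait | queues: N=0 E=1 S=0 W=1
Step 4 [EW]: N:wait,E:car3-GO,S:wait,W:car1-GO | queues: N=0 E=0 S=0 W=0
Car 2 crosses at step 1

1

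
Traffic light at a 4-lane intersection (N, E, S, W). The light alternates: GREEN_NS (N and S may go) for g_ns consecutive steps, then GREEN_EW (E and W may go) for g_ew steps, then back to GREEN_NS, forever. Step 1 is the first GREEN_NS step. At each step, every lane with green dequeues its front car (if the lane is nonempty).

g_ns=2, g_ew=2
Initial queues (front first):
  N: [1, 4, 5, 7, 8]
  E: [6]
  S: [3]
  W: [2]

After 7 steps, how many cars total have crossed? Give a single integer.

Step 1 [NS]: N:car1-GO,E:wait,S:car3-GO,W:wait | queues: N=4 E=1 S=0 W=1
Step 2 [NS]: N:car4-GO,E:wait,S:empty,W:wait | queues: N=3 E=1 S=0 W=1
Step 3 [EW]: N:wait,E:car6-GO,S:wait,W:car2-GO | queues: N=3 E=0 S=0 W=0
Step 4 [EW]: N:wait,E:empty,S:wait,W:empty | queues: N=3 E=0 S=0 W=0
Step 5 [NS]: N:car5-GO,E:wait,S:empty,W:wait | queues: N=2 E=0 S=0 W=0
Step 6 [NS]: N:car7-GO,E:wait,S:empty,W:wait | queues: N=1 E=0 S=0 W=0
Step 7 [EW]: N:wait,E:empty,S:wait,W:empty | queues: N=1 E=0 S=0 W=0
Cars crossed by step 7: 7

Answer: 7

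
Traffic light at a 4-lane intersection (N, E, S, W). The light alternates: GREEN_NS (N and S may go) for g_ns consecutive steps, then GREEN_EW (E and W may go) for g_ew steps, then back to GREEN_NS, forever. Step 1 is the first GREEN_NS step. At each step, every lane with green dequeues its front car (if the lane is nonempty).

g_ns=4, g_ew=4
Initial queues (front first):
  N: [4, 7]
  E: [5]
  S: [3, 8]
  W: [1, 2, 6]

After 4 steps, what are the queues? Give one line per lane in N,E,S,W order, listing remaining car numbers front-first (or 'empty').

Step 1 [NS]: N:car4-GO,E:wait,S:car3-GO,W:wait | queues: N=1 E=1 S=1 W=3
Step 2 [NS]: N:car7-GO,E:wait,S:car8-GO,W:wait | queues: N=0 E=1 S=0 W=3
Step 3 [NS]: N:empty,E:wait,S:empty,W:wait | queues: N=0 E=1 S=0 W=3
Step 4 [NS]: N:empty,E:wait,S:empty,W:wait | queues: N=0 E=1 S=0 W=3

N: empty
E: 5
S: empty
W: 1 2 6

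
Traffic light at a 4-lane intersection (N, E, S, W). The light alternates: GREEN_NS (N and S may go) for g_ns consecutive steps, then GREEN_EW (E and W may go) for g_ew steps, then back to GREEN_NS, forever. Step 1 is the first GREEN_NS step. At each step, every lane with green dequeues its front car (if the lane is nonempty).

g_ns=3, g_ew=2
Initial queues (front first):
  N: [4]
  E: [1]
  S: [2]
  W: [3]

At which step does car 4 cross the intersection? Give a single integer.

Step 1 [NS]: N:car4-GO,E:wait,S:car2-GO,W:wait | queues: N=0 E=1 S=0 W=1
Step 2 [NS]: N:empty,E:wait,S:empty,W:wait | queues: N=0 E=1 S=0 W=1
Step 3 [NS]: N:empty,E:wait,S:empty,W:wait | queues: N=0 E=1 S=0 W=1
Step 4 [EW]: N:wait,E:car1-GO,S:wait,W:car3-GO | queues: N=0 E=0 S=0 W=0
Car 4 crosses at step 1

1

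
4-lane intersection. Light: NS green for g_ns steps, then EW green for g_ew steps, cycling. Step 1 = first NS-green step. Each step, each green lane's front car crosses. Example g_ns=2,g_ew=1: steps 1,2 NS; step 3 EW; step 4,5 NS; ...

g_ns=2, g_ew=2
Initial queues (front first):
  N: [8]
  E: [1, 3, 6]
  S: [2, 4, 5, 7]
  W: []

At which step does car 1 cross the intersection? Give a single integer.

Step 1 [NS]: N:car8-GO,E:wait,S:car2-GO,W:wait | queues: N=0 E=3 S=3 W=0
Step 2 [NS]: N:empty,E:wait,S:car4-GO,W:wait | queues: N=0 E=3 S=2 W=0
Step 3 [EW]: N:wait,E:car1-GO,S:wait,W:empty | queues: N=0 E=2 S=2 W=0
Step 4 [EW]: N:wait,E:car3-GO,S:wait,W:empty | queues: N=0 E=1 S=2 W=0
Step 5 [NS]: N:empty,E:wait,S:car5-GO,W:wait | queues: N=0 E=1 S=1 W=0
Step 6 [NS]: N:empty,E:wait,S:car7-GO,W:wait | queues: N=0 E=1 S=0 W=0
Step 7 [EW]: N:wait,E:car6-GO,S:wait,W:empty | queues: N=0 E=0 S=0 W=0
Car 1 crosses at step 3

3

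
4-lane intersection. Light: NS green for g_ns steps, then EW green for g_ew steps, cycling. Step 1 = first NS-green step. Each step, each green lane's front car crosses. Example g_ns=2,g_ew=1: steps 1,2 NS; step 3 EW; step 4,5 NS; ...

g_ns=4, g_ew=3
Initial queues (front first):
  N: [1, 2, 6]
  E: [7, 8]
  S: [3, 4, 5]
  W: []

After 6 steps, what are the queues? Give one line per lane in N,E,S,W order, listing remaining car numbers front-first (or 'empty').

Step 1 [NS]: N:car1-GO,E:wait,S:car3-GO,W:wait | queues: N=2 E=2 S=2 W=0
Step 2 [NS]: N:car2-GO,E:wait,S:car4-GO,W:wait | queues: N=1 E=2 S=1 W=0
Step 3 [NS]: N:car6-GO,E:wait,S:car5-GO,W:wait | queues: N=0 E=2 S=0 W=0
Step 4 [NS]: N:empty,E:wait,S:empty,W:wait | queues: N=0 E=2 S=0 W=0
Step 5 [EW]: N:wait,E:car7-GO,S:wait,W:empty | queues: N=0 E=1 S=0 W=0
Step 6 [EW]: N:wait,E:car8-GO,S:wait,W:empty | queues: N=0 E=0 S=0 W=0

N: empty
E: empty
S: empty
W: empty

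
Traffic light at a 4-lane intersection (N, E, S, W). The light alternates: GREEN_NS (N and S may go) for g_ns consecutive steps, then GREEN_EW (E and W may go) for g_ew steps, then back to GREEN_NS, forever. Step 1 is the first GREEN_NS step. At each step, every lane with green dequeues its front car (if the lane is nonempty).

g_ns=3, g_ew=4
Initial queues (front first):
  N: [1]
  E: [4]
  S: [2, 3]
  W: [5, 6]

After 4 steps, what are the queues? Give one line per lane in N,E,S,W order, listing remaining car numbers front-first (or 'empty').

Step 1 [NS]: N:car1-GO,E:wait,S:car2-GO,W:wait | queues: N=0 E=1 S=1 W=2
Step 2 [NS]: N:empty,E:wait,S:car3-GO,W:wait | queues: N=0 E=1 S=0 W=2
Step 3 [NS]: N:empty,E:wait,S:empty,W:wait | queues: N=0 E=1 S=0 W=2
Step 4 [EW]: N:wait,E:car4-GO,S:wait,W:car5-GO | queues: N=0 E=0 S=0 W=1

N: empty
E: empty
S: empty
W: 6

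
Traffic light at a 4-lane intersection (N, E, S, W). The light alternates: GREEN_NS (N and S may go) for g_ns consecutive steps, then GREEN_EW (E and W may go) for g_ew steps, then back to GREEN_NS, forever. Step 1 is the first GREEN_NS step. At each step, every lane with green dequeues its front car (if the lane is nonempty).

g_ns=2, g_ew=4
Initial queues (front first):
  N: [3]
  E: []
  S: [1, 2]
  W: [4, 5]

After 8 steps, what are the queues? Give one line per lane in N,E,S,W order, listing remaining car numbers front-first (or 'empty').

Step 1 [NS]: N:car3-GO,E:wait,S:car1-GO,W:wait | queues: N=0 E=0 S=1 W=2
Step 2 [NS]: N:empty,E:wait,S:car2-GO,W:wait | queues: N=0 E=0 S=0 W=2
Step 3 [EW]: N:wait,E:empty,S:wait,W:car4-GO | queues: N=0 E=0 S=0 W=1
Step 4 [EW]: N:wait,E:empty,S:wait,W:car5-GO | queues: N=0 E=0 S=0 W=0

N: empty
E: empty
S: empty
W: empty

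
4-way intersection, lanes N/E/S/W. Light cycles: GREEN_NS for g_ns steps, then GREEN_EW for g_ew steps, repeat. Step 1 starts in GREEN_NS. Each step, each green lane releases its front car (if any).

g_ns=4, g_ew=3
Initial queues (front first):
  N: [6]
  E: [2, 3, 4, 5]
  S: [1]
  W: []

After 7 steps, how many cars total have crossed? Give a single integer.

Answer: 5

Derivation:
Step 1 [NS]: N:car6-GO,E:wait,S:car1-GO,W:wait | queues: N=0 E=4 S=0 W=0
Step 2 [NS]: N:empty,E:wait,S:empty,W:wait | queues: N=0 E=4 S=0 W=0
Step 3 [NS]: N:empty,E:wait,S:empty,W:wait | queues: N=0 E=4 S=0 W=0
Step 4 [NS]: N:empty,E:wait,S:empty,W:wait | queues: N=0 E=4 S=0 W=0
Step 5 [EW]: N:wait,E:car2-GO,S:wait,W:empty | queues: N=0 E=3 S=0 W=0
Step 6 [EW]: N:wait,E:car3-GO,S:wait,W:empty | queues: N=0 E=2 S=0 W=0
Step 7 [EW]: N:wait,E:car4-GO,S:wait,W:empty | queues: N=0 E=1 S=0 W=0
Cars crossed by step 7: 5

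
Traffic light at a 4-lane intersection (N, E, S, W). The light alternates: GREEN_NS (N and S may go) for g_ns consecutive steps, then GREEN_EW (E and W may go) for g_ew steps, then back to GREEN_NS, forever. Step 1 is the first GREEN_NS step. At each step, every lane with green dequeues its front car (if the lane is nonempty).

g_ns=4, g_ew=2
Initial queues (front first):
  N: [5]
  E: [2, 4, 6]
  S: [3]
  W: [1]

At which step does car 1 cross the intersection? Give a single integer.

Step 1 [NS]: N:car5-GO,E:wait,S:car3-GO,W:wait | queues: N=0 E=3 S=0 W=1
Step 2 [NS]: N:empty,E:wait,S:empty,W:wait | queues: N=0 E=3 S=0 W=1
Step 3 [NS]: N:empty,E:wait,S:empty,W:wait | queues: N=0 E=3 S=0 W=1
Step 4 [NS]: N:empty,E:wait,S:empty,W:wait | queues: N=0 E=3 S=0 W=1
Step 5 [EW]: N:wait,E:car2-GO,S:wait,W:car1-GO | queues: N=0 E=2 S=0 W=0
Step 6 [EW]: N:wait,E:car4-GO,S:wait,W:empty | queues: N=0 E=1 S=0 W=0
Step 7 [NS]: N:empty,E:wait,S:empty,W:wait | queues: N=0 E=1 S=0 W=0
Step 8 [NS]: N:empty,E:wait,S:empty,W:wait | queues: N=0 E=1 S=0 W=0
Step 9 [NS]: N:empty,E:wait,S:empty,W:wait | queues: N=0 E=1 S=0 W=0
Step 10 [NS]: N:empty,E:wait,S:empty,W:wait | queues: N=0 E=1 S=0 W=0
Step 11 [EW]: N:wait,E:car6-GO,S:wait,W:empty | queues: N=0 E=0 S=0 W=0
Car 1 crosses at step 5

5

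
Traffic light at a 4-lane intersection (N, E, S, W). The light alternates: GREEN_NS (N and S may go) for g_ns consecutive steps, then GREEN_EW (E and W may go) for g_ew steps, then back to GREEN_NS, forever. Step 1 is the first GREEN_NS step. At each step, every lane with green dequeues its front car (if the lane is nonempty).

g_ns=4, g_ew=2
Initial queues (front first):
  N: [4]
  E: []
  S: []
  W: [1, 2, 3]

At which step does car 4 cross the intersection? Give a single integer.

Step 1 [NS]: N:car4-GO,E:wait,S:empty,W:wait | queues: N=0 E=0 S=0 W=3
Step 2 [NS]: N:empty,E:wait,S:empty,W:wait | queues: N=0 E=0 S=0 W=3
Step 3 [NS]: N:empty,E:wait,S:empty,W:wait | queues: N=0 E=0 S=0 W=3
Step 4 [NS]: N:empty,E:wait,S:empty,W:wait | queues: N=0 E=0 S=0 W=3
Step 5 [EW]: N:wait,E:empty,S:wait,W:car1-GO | queues: N=0 E=0 S=0 W=2
Step 6 [EW]: N:wait,E:empty,S:wait,W:car2-GO | queues: N=0 E=0 S=0 W=1
Step 7 [NS]: N:empty,E:wait,S:empty,W:wait | queues: N=0 E=0 S=0 W=1
Step 8 [NS]: N:empty,E:wait,S:empty,W:wait | queues: N=0 E=0 S=0 W=1
Step 9 [NS]: N:empty,E:wait,S:empty,W:wait | queues: N=0 E=0 S=0 W=1
Step 10 [NS]: N:empty,E:wait,S:empty,W:wait | queues: N=0 E=0 S=0 W=1
Step 11 [EW]: N:wait,E:empty,S:wait,W:car3-GO | queues: N=0 E=0 S=0 W=0
Car 4 crosses at step 1

1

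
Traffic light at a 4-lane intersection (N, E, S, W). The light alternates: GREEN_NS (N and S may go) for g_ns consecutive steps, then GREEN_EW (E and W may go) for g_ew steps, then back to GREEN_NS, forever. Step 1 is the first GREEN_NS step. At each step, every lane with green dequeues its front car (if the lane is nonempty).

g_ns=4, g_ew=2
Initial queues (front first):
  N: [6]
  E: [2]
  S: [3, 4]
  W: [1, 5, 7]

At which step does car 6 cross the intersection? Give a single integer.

Step 1 [NS]: N:car6-GO,E:wait,S:car3-GO,W:wait | queues: N=0 E=1 S=1 W=3
Step 2 [NS]: N:empty,E:wait,S:car4-GO,W:wait | queues: N=0 E=1 S=0 W=3
Step 3 [NS]: N:empty,E:wait,S:empty,W:wait | queues: N=0 E=1 S=0 W=3
Step 4 [NS]: N:empty,E:wait,S:empty,W:wait | queues: N=0 E=1 S=0 W=3
Step 5 [EW]: N:wait,E:car2-GO,S:wait,W:car1-GO | queues: N=0 E=0 S=0 W=2
Step 6 [EW]: N:wait,E:empty,S:wait,W:car5-GO | queues: N=0 E=0 S=0 W=1
Step 7 [NS]: N:empty,E:wait,S:empty,W:wait | queues: N=0 E=0 S=0 W=1
Step 8 [NS]: N:empty,E:wait,S:empty,W:wait | queues: N=0 E=0 S=0 W=1
Step 9 [NS]: N:empty,E:wait,S:empty,W:wait | queues: N=0 E=0 S=0 W=1
Step 10 [NS]: N:empty,E:wait,S:empty,W:wait | queues: N=0 E=0 S=0 W=1
Step 11 [EW]: N:wait,E:empty,S:wait,W:car7-GO | queues: N=0 E=0 S=0 W=0
Car 6 crosses at step 1

1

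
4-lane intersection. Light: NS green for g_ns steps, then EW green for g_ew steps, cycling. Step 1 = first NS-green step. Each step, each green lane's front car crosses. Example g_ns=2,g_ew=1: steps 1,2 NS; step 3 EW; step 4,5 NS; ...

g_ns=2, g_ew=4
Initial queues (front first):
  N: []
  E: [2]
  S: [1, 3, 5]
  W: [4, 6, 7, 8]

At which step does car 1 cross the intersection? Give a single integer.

Step 1 [NS]: N:empty,E:wait,S:car1-GO,W:wait | queues: N=0 E=1 S=2 W=4
Step 2 [NS]: N:empty,E:wait,S:car3-GO,W:wait | queues: N=0 E=1 S=1 W=4
Step 3 [EW]: N:wait,E:car2-GO,S:wait,W:car4-GO | queues: N=0 E=0 S=1 W=3
Step 4 [EW]: N:wait,E:empty,S:wait,W:car6-GO | queues: N=0 E=0 S=1 W=2
Step 5 [EW]: N:wait,E:empty,S:wait,W:car7-GO | queues: N=0 E=0 S=1 W=1
Step 6 [EW]: N:wait,E:empty,S:wait,W:car8-GO | queues: N=0 E=0 S=1 W=0
Step 7 [NS]: N:empty,E:wait,S:car5-GO,W:wait | queues: N=0 E=0 S=0 W=0
Car 1 crosses at step 1

1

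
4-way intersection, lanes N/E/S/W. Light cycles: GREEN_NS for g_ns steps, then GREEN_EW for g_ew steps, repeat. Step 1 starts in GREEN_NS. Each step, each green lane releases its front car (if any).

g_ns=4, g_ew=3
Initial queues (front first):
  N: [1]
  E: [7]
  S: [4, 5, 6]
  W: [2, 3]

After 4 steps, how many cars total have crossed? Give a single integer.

Answer: 4

Derivation:
Step 1 [NS]: N:car1-GO,E:wait,S:car4-GO,W:wait | queues: N=0 E=1 S=2 W=2
Step 2 [NS]: N:empty,E:wait,S:car5-GO,W:wait | queues: N=0 E=1 S=1 W=2
Step 3 [NS]: N:empty,E:wait,S:car6-GO,W:wait | queues: N=0 E=1 S=0 W=2
Step 4 [NS]: N:empty,E:wait,S:empty,W:wait | queues: N=0 E=1 S=0 W=2
Cars crossed by step 4: 4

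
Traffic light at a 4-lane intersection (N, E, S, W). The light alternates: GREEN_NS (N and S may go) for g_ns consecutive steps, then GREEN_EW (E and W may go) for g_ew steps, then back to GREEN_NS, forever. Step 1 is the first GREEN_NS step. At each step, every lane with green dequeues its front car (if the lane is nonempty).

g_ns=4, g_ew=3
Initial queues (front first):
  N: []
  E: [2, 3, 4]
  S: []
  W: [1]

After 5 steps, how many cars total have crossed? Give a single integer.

Step 1 [NS]: N:empty,E:wait,S:empty,W:wait | queues: N=0 E=3 S=0 W=1
Step 2 [NS]: N:empty,E:wait,S:empty,W:wait | queues: N=0 E=3 S=0 W=1
Step 3 [NS]: N:empty,E:wait,S:empty,W:wait | queues: N=0 E=3 S=0 W=1
Step 4 [NS]: N:empty,E:wait,S:empty,W:wait | queues: N=0 E=3 S=0 W=1
Step 5 [EW]: N:wait,E:car2-GO,S:wait,W:car1-GO | queues: N=0 E=2 S=0 W=0
Cars crossed by step 5: 2

Answer: 2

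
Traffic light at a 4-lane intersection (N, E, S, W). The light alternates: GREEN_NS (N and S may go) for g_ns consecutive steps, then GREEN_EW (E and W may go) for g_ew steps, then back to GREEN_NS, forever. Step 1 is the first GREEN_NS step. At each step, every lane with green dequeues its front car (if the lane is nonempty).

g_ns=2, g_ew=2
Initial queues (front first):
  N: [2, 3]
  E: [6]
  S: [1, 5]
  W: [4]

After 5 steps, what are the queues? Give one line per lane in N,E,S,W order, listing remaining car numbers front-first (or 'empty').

Step 1 [NS]: N:car2-GO,E:wait,S:car1-GO,W:wait | queues: N=1 E=1 S=1 W=1
Step 2 [NS]: N:car3-GO,E:wait,S:car5-GO,W:wait | queues: N=0 E=1 S=0 W=1
Step 3 [EW]: N:wait,E:car6-GO,S:wait,W:car4-GO | queues: N=0 E=0 S=0 W=0

N: empty
E: empty
S: empty
W: empty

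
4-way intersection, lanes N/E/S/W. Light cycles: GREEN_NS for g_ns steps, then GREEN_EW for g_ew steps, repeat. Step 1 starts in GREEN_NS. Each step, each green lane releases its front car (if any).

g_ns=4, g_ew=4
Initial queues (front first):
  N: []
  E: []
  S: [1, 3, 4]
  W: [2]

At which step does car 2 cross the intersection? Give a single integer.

Step 1 [NS]: N:empty,E:wait,S:car1-GO,W:wait | queues: N=0 E=0 S=2 W=1
Step 2 [NS]: N:empty,E:wait,S:car3-GO,W:wait | queues: N=0 E=0 S=1 W=1
Step 3 [NS]: N:empty,E:wait,S:car4-GO,W:wait | queues: N=0 E=0 S=0 W=1
Step 4 [NS]: N:empty,E:wait,S:empty,W:wait | queues: N=0 E=0 S=0 W=1
Step 5 [EW]: N:wait,E:empty,S:wait,W:car2-GO | queues: N=0 E=0 S=0 W=0
Car 2 crosses at step 5

5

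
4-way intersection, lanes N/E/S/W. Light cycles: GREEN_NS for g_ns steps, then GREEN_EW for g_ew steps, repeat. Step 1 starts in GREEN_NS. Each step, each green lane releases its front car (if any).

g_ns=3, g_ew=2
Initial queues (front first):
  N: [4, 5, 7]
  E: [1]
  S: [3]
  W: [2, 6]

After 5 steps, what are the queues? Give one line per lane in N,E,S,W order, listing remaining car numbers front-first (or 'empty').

Step 1 [NS]: N:car4-GO,E:wait,S:car3-GO,W:wait | queues: N=2 E=1 S=0 W=2
Step 2 [NS]: N:car5-GO,E:wait,S:empty,W:wait | queues: N=1 E=1 S=0 W=2
Step 3 [NS]: N:car7-GO,E:wait,S:empty,W:wait | queues: N=0 E=1 S=0 W=2
Step 4 [EW]: N:wait,E:car1-GO,S:wait,W:car2-GO | queues: N=0 E=0 S=0 W=1
Step 5 [EW]: N:wait,E:empty,S:wait,W:car6-GO | queues: N=0 E=0 S=0 W=0

N: empty
E: empty
S: empty
W: empty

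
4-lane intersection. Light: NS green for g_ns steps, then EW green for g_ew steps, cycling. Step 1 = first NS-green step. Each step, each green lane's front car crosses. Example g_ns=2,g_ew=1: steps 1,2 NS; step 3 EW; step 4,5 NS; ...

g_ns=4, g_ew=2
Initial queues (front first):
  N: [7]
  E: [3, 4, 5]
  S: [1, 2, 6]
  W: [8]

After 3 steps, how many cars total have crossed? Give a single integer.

Answer: 4

Derivation:
Step 1 [NS]: N:car7-GO,E:wait,S:car1-GO,W:wait | queues: N=0 E=3 S=2 W=1
Step 2 [NS]: N:empty,E:wait,S:car2-GO,W:wait | queues: N=0 E=3 S=1 W=1
Step 3 [NS]: N:empty,E:wait,S:car6-GO,W:wait | queues: N=0 E=3 S=0 W=1
Cars crossed by step 3: 4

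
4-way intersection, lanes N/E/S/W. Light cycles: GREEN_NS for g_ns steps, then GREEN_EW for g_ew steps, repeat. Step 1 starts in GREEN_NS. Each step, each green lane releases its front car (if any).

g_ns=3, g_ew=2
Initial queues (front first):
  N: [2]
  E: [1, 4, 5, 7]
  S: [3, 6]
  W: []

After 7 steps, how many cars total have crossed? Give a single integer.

Answer: 5

Derivation:
Step 1 [NS]: N:car2-GO,E:wait,S:car3-GO,W:wait | queues: N=0 E=4 S=1 W=0
Step 2 [NS]: N:empty,E:wait,S:car6-GO,W:wait | queues: N=0 E=4 S=0 W=0
Step 3 [NS]: N:empty,E:wait,S:empty,W:wait | queues: N=0 E=4 S=0 W=0
Step 4 [EW]: N:wait,E:car1-GO,S:wait,W:empty | queues: N=0 E=3 S=0 W=0
Step 5 [EW]: N:wait,E:car4-GO,S:wait,W:empty | queues: N=0 E=2 S=0 W=0
Step 6 [NS]: N:empty,E:wait,S:empty,W:wait | queues: N=0 E=2 S=0 W=0
Step 7 [NS]: N:empty,E:wait,S:empty,W:wait | queues: N=0 E=2 S=0 W=0
Cars crossed by step 7: 5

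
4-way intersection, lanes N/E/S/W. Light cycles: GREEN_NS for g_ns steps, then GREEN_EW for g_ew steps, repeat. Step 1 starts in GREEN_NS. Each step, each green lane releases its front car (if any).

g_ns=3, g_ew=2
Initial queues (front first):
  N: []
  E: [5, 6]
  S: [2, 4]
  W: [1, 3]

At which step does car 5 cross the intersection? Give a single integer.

Step 1 [NS]: N:empty,E:wait,S:car2-GO,W:wait | queues: N=0 E=2 S=1 W=2
Step 2 [NS]: N:empty,E:wait,S:car4-GO,W:wait | queues: N=0 E=2 S=0 W=2
Step 3 [NS]: N:empty,E:wait,S:empty,W:wait | queues: N=0 E=2 S=0 W=2
Step 4 [EW]: N:wait,E:car5-GO,S:wait,W:car1-GO | queues: N=0 E=1 S=0 W=1
Step 5 [EW]: N:wait,E:car6-GO,S:wait,W:car3-GO | queues: N=0 E=0 S=0 W=0
Car 5 crosses at step 4

4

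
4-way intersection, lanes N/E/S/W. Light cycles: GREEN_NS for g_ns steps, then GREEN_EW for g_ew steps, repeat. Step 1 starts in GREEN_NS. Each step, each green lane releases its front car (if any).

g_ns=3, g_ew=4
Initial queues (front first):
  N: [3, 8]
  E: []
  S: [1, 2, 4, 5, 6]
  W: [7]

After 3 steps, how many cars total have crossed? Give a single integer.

Step 1 [NS]: N:car3-GO,E:wait,S:car1-GO,W:wait | queues: N=1 E=0 S=4 W=1
Step 2 [NS]: N:car8-GO,E:wait,S:car2-GO,W:wait | queues: N=0 E=0 S=3 W=1
Step 3 [NS]: N:empty,E:wait,S:car4-GO,W:wait | queues: N=0 E=0 S=2 W=1
Cars crossed by step 3: 5

Answer: 5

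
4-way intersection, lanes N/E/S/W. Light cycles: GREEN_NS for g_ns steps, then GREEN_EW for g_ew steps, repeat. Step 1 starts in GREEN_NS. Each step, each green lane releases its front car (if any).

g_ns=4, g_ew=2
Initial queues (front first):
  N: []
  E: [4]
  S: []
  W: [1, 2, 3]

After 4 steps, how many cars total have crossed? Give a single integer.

Step 1 [NS]: N:empty,E:wait,S:empty,W:wait | queues: N=0 E=1 S=0 W=3
Step 2 [NS]: N:empty,E:wait,S:empty,W:wait | queues: N=0 E=1 S=0 W=3
Step 3 [NS]: N:empty,E:wait,S:empty,W:wait | queues: N=0 E=1 S=0 W=3
Step 4 [NS]: N:empty,E:wait,S:empty,W:wait | queues: N=0 E=1 S=0 W=3
Cars crossed by step 4: 0

Answer: 0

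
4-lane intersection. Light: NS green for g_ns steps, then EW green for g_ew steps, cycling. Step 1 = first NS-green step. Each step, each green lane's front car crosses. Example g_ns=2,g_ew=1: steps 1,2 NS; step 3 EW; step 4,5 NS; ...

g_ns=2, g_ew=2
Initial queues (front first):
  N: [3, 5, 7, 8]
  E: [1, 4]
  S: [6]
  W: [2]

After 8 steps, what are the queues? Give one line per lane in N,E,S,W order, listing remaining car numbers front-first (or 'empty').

Step 1 [NS]: N:car3-GO,E:wait,S:car6-GO,W:wait | queues: N=3 E=2 S=0 W=1
Step 2 [NS]: N:car5-GO,E:wait,S:empty,W:wait | queues: N=2 E=2 S=0 W=1
Step 3 [EW]: N:wait,E:car1-GO,S:wait,W:car2-GO | queues: N=2 E=1 S=0 W=0
Step 4 [EW]: N:wait,E:car4-GO,S:wait,W:empty | queues: N=2 E=0 S=0 W=0
Step 5 [NS]: N:car7-GO,E:wait,S:empty,W:wait | queues: N=1 E=0 S=0 W=0
Step 6 [NS]: N:car8-GO,E:wait,S:empty,W:wait | queues: N=0 E=0 S=0 W=0

N: empty
E: empty
S: empty
W: empty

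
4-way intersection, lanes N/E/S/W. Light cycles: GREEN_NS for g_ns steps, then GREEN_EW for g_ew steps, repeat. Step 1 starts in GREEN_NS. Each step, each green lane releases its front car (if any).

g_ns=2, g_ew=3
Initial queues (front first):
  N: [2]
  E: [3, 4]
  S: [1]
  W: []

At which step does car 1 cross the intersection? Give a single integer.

Step 1 [NS]: N:car2-GO,E:wait,S:car1-GO,W:wait | queues: N=0 E=2 S=0 W=0
Step 2 [NS]: N:empty,E:wait,S:empty,W:wait | queues: N=0 E=2 S=0 W=0
Step 3 [EW]: N:wait,E:car3-GO,S:wait,W:empty | queues: N=0 E=1 S=0 W=0
Step 4 [EW]: N:wait,E:car4-GO,S:wait,W:empty | queues: N=0 E=0 S=0 W=0
Car 1 crosses at step 1

1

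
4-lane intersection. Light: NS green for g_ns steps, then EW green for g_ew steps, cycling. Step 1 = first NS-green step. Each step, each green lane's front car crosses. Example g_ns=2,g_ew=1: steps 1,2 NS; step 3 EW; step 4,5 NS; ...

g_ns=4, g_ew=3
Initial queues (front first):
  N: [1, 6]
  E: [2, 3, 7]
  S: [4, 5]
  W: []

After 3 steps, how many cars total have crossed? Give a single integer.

Answer: 4

Derivation:
Step 1 [NS]: N:car1-GO,E:wait,S:car4-GO,W:wait | queues: N=1 E=3 S=1 W=0
Step 2 [NS]: N:car6-GO,E:wait,S:car5-GO,W:wait | queues: N=0 E=3 S=0 W=0
Step 3 [NS]: N:empty,E:wait,S:empty,W:wait | queues: N=0 E=3 S=0 W=0
Cars crossed by step 3: 4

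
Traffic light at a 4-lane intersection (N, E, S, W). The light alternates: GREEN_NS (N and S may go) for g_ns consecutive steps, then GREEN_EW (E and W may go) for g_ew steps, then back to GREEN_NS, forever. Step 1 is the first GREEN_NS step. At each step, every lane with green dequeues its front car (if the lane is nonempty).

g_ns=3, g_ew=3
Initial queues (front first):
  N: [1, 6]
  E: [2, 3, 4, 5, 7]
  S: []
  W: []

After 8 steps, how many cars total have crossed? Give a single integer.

Answer: 5

Derivation:
Step 1 [NS]: N:car1-GO,E:wait,S:empty,W:wait | queues: N=1 E=5 S=0 W=0
Step 2 [NS]: N:car6-GO,E:wait,S:empty,W:wait | queues: N=0 E=5 S=0 W=0
Step 3 [NS]: N:empty,E:wait,S:empty,W:wait | queues: N=0 E=5 S=0 W=0
Step 4 [EW]: N:wait,E:car2-GO,S:wait,W:empty | queues: N=0 E=4 S=0 W=0
Step 5 [EW]: N:wait,E:car3-GO,S:wait,W:empty | queues: N=0 E=3 S=0 W=0
Step 6 [EW]: N:wait,E:car4-GO,S:wait,W:empty | queues: N=0 E=2 S=0 W=0
Step 7 [NS]: N:empty,E:wait,S:empty,W:wait | queues: N=0 E=2 S=0 W=0
Step 8 [NS]: N:empty,E:wait,S:empty,W:wait | queues: N=0 E=2 S=0 W=0
Cars crossed by step 8: 5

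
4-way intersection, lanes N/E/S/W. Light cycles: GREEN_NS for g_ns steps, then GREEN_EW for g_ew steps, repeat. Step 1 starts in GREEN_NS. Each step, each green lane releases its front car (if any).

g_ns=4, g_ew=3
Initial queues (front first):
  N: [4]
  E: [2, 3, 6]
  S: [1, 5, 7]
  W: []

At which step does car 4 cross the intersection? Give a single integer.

Step 1 [NS]: N:car4-GO,E:wait,S:car1-GO,W:wait | queues: N=0 E=3 S=2 W=0
Step 2 [NS]: N:empty,E:wait,S:car5-GO,W:wait | queues: N=0 E=3 S=1 W=0
Step 3 [NS]: N:empty,E:wait,S:car7-GO,W:wait | queues: N=0 E=3 S=0 W=0
Step 4 [NS]: N:empty,E:wait,S:empty,W:wait | queues: N=0 E=3 S=0 W=0
Step 5 [EW]: N:wait,E:car2-GO,S:wait,W:empty | queues: N=0 E=2 S=0 W=0
Step 6 [EW]: N:wait,E:car3-GO,S:wait,W:empty | queues: N=0 E=1 S=0 W=0
Step 7 [EW]: N:wait,E:car6-GO,S:wait,W:empty | queues: N=0 E=0 S=0 W=0
Car 4 crosses at step 1

1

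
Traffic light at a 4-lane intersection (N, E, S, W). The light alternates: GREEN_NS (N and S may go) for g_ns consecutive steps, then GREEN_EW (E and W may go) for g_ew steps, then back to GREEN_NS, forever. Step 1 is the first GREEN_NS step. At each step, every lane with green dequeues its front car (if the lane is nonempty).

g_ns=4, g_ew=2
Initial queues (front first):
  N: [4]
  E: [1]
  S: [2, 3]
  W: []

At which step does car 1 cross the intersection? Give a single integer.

Step 1 [NS]: N:car4-GO,E:wait,S:car2-GO,W:wait | queues: N=0 E=1 S=1 W=0
Step 2 [NS]: N:empty,E:wait,S:car3-GO,W:wait | queues: N=0 E=1 S=0 W=0
Step 3 [NS]: N:empty,E:wait,S:empty,W:wait | queues: N=0 E=1 S=0 W=0
Step 4 [NS]: N:empty,E:wait,S:empty,W:wait | queues: N=0 E=1 S=0 W=0
Step 5 [EW]: N:wait,E:car1-GO,S:wait,W:empty | queues: N=0 E=0 S=0 W=0
Car 1 crosses at step 5

5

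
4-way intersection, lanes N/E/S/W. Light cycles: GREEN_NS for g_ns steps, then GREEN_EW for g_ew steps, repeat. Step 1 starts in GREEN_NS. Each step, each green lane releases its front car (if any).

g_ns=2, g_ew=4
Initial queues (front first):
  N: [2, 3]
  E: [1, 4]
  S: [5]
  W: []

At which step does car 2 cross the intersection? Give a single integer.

Step 1 [NS]: N:car2-GO,E:wait,S:car5-GO,W:wait | queues: N=1 E=2 S=0 W=0
Step 2 [NS]: N:car3-GO,E:wait,S:empty,W:wait | queues: N=0 E=2 S=0 W=0
Step 3 [EW]: N:wait,E:car1-GO,S:wait,W:empty | queues: N=0 E=1 S=0 W=0
Step 4 [EW]: N:wait,E:car4-GO,S:wait,W:empty | queues: N=0 E=0 S=0 W=0
Car 2 crosses at step 1

1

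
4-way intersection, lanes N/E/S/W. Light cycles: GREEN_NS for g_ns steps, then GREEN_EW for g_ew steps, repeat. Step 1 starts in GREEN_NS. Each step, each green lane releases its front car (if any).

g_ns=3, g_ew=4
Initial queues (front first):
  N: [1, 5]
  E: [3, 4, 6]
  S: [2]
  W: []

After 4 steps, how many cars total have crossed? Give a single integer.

Answer: 4

Derivation:
Step 1 [NS]: N:car1-GO,E:wait,S:car2-GO,W:wait | queues: N=1 E=3 S=0 W=0
Step 2 [NS]: N:car5-GO,E:wait,S:empty,W:wait | queues: N=0 E=3 S=0 W=0
Step 3 [NS]: N:empty,E:wait,S:empty,W:wait | queues: N=0 E=3 S=0 W=0
Step 4 [EW]: N:wait,E:car3-GO,S:wait,W:empty | queues: N=0 E=2 S=0 W=0
Cars crossed by step 4: 4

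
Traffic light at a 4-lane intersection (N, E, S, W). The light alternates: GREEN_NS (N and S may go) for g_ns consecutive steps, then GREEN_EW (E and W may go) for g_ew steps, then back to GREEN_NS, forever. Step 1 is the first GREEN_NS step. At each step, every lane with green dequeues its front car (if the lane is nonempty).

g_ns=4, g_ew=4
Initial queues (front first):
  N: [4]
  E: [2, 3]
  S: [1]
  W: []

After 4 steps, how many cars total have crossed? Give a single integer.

Answer: 2

Derivation:
Step 1 [NS]: N:car4-GO,E:wait,S:car1-GO,W:wait | queues: N=0 E=2 S=0 W=0
Step 2 [NS]: N:empty,E:wait,S:empty,W:wait | queues: N=0 E=2 S=0 W=0
Step 3 [NS]: N:empty,E:wait,S:empty,W:wait | queues: N=0 E=2 S=0 W=0
Step 4 [NS]: N:empty,E:wait,S:empty,W:wait | queues: N=0 E=2 S=0 W=0
Cars crossed by step 4: 2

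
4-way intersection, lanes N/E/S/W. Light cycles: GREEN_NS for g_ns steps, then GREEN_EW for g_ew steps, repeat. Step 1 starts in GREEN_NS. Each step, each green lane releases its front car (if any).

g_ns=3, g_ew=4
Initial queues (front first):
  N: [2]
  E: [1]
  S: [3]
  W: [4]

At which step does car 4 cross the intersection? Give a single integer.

Step 1 [NS]: N:car2-GO,E:wait,S:car3-GO,W:wait | queues: N=0 E=1 S=0 W=1
Step 2 [NS]: N:empty,E:wait,S:empty,W:wait | queues: N=0 E=1 S=0 W=1
Step 3 [NS]: N:empty,E:wait,S:empty,W:wait | queues: N=0 E=1 S=0 W=1
Step 4 [EW]: N:wait,E:car1-GO,S:wait,W:car4-GO | queues: N=0 E=0 S=0 W=0
Car 4 crosses at step 4

4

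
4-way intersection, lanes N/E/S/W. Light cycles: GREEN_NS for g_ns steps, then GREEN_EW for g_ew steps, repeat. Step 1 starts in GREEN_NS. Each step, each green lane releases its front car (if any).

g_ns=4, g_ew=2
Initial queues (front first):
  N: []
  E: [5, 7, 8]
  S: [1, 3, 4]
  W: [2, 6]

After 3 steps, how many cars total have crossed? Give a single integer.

Step 1 [NS]: N:empty,E:wait,S:car1-GO,W:wait | queues: N=0 E=3 S=2 W=2
Step 2 [NS]: N:empty,E:wait,S:car3-GO,W:wait | queues: N=0 E=3 S=1 W=2
Step 3 [NS]: N:empty,E:wait,S:car4-GO,W:wait | queues: N=0 E=3 S=0 W=2
Cars crossed by step 3: 3

Answer: 3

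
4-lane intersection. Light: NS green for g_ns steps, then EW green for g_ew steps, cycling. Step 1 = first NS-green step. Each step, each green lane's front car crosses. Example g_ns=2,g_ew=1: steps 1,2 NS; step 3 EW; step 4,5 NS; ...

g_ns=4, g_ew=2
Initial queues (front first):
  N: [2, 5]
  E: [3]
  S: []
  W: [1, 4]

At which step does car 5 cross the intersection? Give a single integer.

Step 1 [NS]: N:car2-GO,E:wait,S:empty,W:wait | queues: N=1 E=1 S=0 W=2
Step 2 [NS]: N:car5-GO,E:wait,S:empty,W:wait | queues: N=0 E=1 S=0 W=2
Step 3 [NS]: N:empty,E:wait,S:empty,W:wait | queues: N=0 E=1 S=0 W=2
Step 4 [NS]: N:empty,E:wait,S:empty,W:wait | queues: N=0 E=1 S=0 W=2
Step 5 [EW]: N:wait,E:car3-GO,S:wait,W:car1-GO | queues: N=0 E=0 S=0 W=1
Step 6 [EW]: N:wait,E:empty,S:wait,W:car4-GO | queues: N=0 E=0 S=0 W=0
Car 5 crosses at step 2

2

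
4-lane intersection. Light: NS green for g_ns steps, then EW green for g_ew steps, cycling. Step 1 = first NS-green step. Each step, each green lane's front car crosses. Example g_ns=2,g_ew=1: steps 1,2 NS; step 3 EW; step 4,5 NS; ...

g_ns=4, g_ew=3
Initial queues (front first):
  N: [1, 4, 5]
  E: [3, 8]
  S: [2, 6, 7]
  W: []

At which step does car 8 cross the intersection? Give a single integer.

Step 1 [NS]: N:car1-GO,E:wait,S:car2-GO,W:wait | queues: N=2 E=2 S=2 W=0
Step 2 [NS]: N:car4-GO,E:wait,S:car6-GO,W:wait | queues: N=1 E=2 S=1 W=0
Step 3 [NS]: N:car5-GO,E:wait,S:car7-GO,W:wait | queues: N=0 E=2 S=0 W=0
Step 4 [NS]: N:empty,E:wait,S:empty,W:wait | queues: N=0 E=2 S=0 W=0
Step 5 [EW]: N:wait,E:car3-GO,S:wait,W:empty | queues: N=0 E=1 S=0 W=0
Step 6 [EW]: N:wait,E:car8-GO,S:wait,W:empty | queues: N=0 E=0 S=0 W=0
Car 8 crosses at step 6

6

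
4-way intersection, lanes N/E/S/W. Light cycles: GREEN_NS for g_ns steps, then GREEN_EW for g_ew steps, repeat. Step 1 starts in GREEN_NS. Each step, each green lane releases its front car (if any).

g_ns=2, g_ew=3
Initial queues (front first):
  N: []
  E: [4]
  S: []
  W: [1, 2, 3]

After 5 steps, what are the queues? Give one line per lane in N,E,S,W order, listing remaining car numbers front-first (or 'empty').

Step 1 [NS]: N:empty,E:wait,S:empty,W:wait | queues: N=0 E=1 S=0 W=3
Step 2 [NS]: N:empty,E:wait,S:empty,W:wait | queues: N=0 E=1 S=0 W=3
Step 3 [EW]: N:wait,E:car4-GO,S:wait,W:car1-GO | queues: N=0 E=0 S=0 W=2
Step 4 [EW]: N:wait,E:empty,S:wait,W:car2-GO | queues: N=0 E=0 S=0 W=1
Step 5 [EW]: N:wait,E:empty,S:wait,W:car3-GO | queues: N=0 E=0 S=0 W=0

N: empty
E: empty
S: empty
W: empty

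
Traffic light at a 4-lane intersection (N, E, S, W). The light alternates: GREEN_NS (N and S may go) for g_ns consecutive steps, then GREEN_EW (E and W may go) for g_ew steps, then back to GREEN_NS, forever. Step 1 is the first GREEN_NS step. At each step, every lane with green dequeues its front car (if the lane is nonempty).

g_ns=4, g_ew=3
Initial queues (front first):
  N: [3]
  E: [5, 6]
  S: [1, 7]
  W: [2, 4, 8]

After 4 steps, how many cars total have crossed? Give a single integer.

Answer: 3

Derivation:
Step 1 [NS]: N:car3-GO,E:wait,S:car1-GO,W:wait | queues: N=0 E=2 S=1 W=3
Step 2 [NS]: N:empty,E:wait,S:car7-GO,W:wait | queues: N=0 E=2 S=0 W=3
Step 3 [NS]: N:empty,E:wait,S:empty,W:wait | queues: N=0 E=2 S=0 W=3
Step 4 [NS]: N:empty,E:wait,S:empty,W:wait | queues: N=0 E=2 S=0 W=3
Cars crossed by step 4: 3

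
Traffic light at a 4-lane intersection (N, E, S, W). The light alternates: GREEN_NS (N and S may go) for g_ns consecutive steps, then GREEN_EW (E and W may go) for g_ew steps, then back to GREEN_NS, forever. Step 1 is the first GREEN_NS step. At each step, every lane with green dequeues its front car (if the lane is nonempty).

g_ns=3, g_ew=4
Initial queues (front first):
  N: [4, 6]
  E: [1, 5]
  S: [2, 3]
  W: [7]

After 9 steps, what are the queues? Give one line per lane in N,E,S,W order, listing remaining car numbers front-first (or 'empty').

Step 1 [NS]: N:car4-GO,E:wait,S:car2-GO,W:wait | queues: N=1 E=2 S=1 W=1
Step 2 [NS]: N:car6-GO,E:wait,S:car3-GO,W:wait | queues: N=0 E=2 S=0 W=1
Step 3 [NS]: N:empty,E:wait,S:empty,W:wait | queues: N=0 E=2 S=0 W=1
Step 4 [EW]: N:wait,E:car1-GO,S:wait,W:car7-GO | queues: N=0 E=1 S=0 W=0
Step 5 [EW]: N:wait,E:car5-GO,S:wait,W:empty | queues: N=0 E=0 S=0 W=0

N: empty
E: empty
S: empty
W: empty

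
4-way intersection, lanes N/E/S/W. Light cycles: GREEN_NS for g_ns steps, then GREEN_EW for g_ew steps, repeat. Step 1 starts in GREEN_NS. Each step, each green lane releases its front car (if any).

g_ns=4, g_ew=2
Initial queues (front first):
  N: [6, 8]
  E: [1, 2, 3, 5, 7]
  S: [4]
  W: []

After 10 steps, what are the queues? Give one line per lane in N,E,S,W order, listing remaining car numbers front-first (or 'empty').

Step 1 [NS]: N:car6-GO,E:wait,S:car4-GO,W:wait | queues: N=1 E=5 S=0 W=0
Step 2 [NS]: N:car8-GO,E:wait,S:empty,W:wait | queues: N=0 E=5 S=0 W=0
Step 3 [NS]: N:empty,E:wait,S:empty,W:wait | queues: N=0 E=5 S=0 W=0
Step 4 [NS]: N:empty,E:wait,S:empty,W:wait | queues: N=0 E=5 S=0 W=0
Step 5 [EW]: N:wait,E:car1-GO,S:wait,W:empty | queues: N=0 E=4 S=0 W=0
Step 6 [EW]: N:wait,E:car2-GO,S:wait,W:empty | queues: N=0 E=3 S=0 W=0
Step 7 [NS]: N:empty,E:wait,S:empty,W:wait | queues: N=0 E=3 S=0 W=0
Step 8 [NS]: N:empty,E:wait,S:empty,W:wait | queues: N=0 E=3 S=0 W=0
Step 9 [NS]: N:empty,E:wait,S:empty,W:wait | queues: N=0 E=3 S=0 W=0
Step 10 [NS]: N:empty,E:wait,S:empty,W:wait | queues: N=0 E=3 S=0 W=0

N: empty
E: 3 5 7
S: empty
W: empty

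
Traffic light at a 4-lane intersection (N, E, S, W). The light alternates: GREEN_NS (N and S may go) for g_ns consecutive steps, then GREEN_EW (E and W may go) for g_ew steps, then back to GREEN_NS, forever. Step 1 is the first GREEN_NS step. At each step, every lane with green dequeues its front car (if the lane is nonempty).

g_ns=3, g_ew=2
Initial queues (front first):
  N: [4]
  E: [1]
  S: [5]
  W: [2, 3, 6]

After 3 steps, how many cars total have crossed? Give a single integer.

Answer: 2

Derivation:
Step 1 [NS]: N:car4-GO,E:wait,S:car5-GO,W:wait | queues: N=0 E=1 S=0 W=3
Step 2 [NS]: N:empty,E:wait,S:empty,W:wait | queues: N=0 E=1 S=0 W=3
Step 3 [NS]: N:empty,E:wait,S:empty,W:wait | queues: N=0 E=1 S=0 W=3
Cars crossed by step 3: 2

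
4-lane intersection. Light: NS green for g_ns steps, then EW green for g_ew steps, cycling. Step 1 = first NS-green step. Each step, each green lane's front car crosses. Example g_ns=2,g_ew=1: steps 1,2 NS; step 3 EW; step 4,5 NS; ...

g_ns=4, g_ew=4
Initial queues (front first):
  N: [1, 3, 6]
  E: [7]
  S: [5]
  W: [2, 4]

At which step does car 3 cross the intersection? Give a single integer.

Step 1 [NS]: N:car1-GO,E:wait,S:car5-GO,W:wait | queues: N=2 E=1 S=0 W=2
Step 2 [NS]: N:car3-GO,E:wait,S:empty,W:wait | queues: N=1 E=1 S=0 W=2
Step 3 [NS]: N:car6-GO,E:wait,S:empty,W:wait | queues: N=0 E=1 S=0 W=2
Step 4 [NS]: N:empty,E:wait,S:empty,W:wait | queues: N=0 E=1 S=0 W=2
Step 5 [EW]: N:wait,E:car7-GO,S:wait,W:car2-GO | queues: N=0 E=0 S=0 W=1
Step 6 [EW]: N:wait,E:empty,S:wait,W:car4-GO | queues: N=0 E=0 S=0 W=0
Car 3 crosses at step 2

2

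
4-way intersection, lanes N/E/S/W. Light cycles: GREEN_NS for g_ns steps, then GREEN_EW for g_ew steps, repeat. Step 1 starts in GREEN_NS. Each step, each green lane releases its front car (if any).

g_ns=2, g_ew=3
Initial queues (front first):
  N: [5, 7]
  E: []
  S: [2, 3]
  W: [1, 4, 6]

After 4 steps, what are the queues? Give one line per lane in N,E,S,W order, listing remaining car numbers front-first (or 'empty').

Step 1 [NS]: N:car5-GO,E:wait,S:car2-GO,W:wait | queues: N=1 E=0 S=1 W=3
Step 2 [NS]: N:car7-GO,E:wait,S:car3-GO,W:wait | queues: N=0 E=0 S=0 W=3
Step 3 [EW]: N:wait,E:empty,S:wait,W:car1-GO | queues: N=0 E=0 S=0 W=2
Step 4 [EW]: N:wait,E:empty,S:wait,W:car4-GO | queues: N=0 E=0 S=0 W=1

N: empty
E: empty
S: empty
W: 6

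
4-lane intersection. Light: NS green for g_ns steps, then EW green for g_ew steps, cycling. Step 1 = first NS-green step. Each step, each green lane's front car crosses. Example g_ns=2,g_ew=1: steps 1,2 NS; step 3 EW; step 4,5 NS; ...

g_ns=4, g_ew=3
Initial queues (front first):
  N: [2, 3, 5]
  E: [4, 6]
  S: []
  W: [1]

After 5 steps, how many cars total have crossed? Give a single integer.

Answer: 5

Derivation:
Step 1 [NS]: N:car2-GO,E:wait,S:empty,W:wait | queues: N=2 E=2 S=0 W=1
Step 2 [NS]: N:car3-GO,E:wait,S:empty,W:wait | queues: N=1 E=2 S=0 W=1
Step 3 [NS]: N:car5-GO,E:wait,S:empty,W:wait | queues: N=0 E=2 S=0 W=1
Step 4 [NS]: N:empty,E:wait,S:empty,W:wait | queues: N=0 E=2 S=0 W=1
Step 5 [EW]: N:wait,E:car4-GO,S:wait,W:car1-GO | queues: N=0 E=1 S=0 W=0
Cars crossed by step 5: 5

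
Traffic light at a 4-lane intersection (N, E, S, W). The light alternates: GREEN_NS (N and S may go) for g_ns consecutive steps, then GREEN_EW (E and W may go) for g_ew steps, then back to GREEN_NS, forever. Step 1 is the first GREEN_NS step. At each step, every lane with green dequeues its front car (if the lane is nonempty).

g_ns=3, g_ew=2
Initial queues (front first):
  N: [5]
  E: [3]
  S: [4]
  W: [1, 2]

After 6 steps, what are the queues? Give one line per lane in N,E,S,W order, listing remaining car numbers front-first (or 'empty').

Step 1 [NS]: N:car5-GO,E:wait,S:car4-GO,W:wait | queues: N=0 E=1 S=0 W=2
Step 2 [NS]: N:empty,E:wait,S:empty,W:wait | queues: N=0 E=1 S=0 W=2
Step 3 [NS]: N:empty,E:wait,S:empty,W:wait | queues: N=0 E=1 S=0 W=2
Step 4 [EW]: N:wait,E:car3-GO,S:wait,W:car1-GO | queues: N=0 E=0 S=0 W=1
Step 5 [EW]: N:wait,E:empty,S:wait,W:car2-GO | queues: N=0 E=0 S=0 W=0

N: empty
E: empty
S: empty
W: empty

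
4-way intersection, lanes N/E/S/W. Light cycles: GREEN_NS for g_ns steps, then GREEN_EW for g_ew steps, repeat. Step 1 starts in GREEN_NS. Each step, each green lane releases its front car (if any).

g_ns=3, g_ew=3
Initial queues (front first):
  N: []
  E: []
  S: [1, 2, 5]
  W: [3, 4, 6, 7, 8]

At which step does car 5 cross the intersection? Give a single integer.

Step 1 [NS]: N:empty,E:wait,S:car1-GO,W:wait | queues: N=0 E=0 S=2 W=5
Step 2 [NS]: N:empty,E:wait,S:car2-GO,W:wait | queues: N=0 E=0 S=1 W=5
Step 3 [NS]: N:empty,E:wait,S:car5-GO,W:wait | queues: N=0 E=0 S=0 W=5
Step 4 [EW]: N:wait,E:empty,S:wait,W:car3-GO | queues: N=0 E=0 S=0 W=4
Step 5 [EW]: N:wait,E:empty,S:wait,W:car4-GO | queues: N=0 E=0 S=0 W=3
Step 6 [EW]: N:wait,E:empty,S:wait,W:car6-GO | queues: N=0 E=0 S=0 W=2
Step 7 [NS]: N:empty,E:wait,S:empty,W:wait | queues: N=0 E=0 S=0 W=2
Step 8 [NS]: N:empty,E:wait,S:empty,W:wait | queues: N=0 E=0 S=0 W=2
Step 9 [NS]: N:empty,E:wait,S:empty,W:wait | queues: N=0 E=0 S=0 W=2
Step 10 [EW]: N:wait,E:empty,S:wait,W:car7-GO | queues: N=0 E=0 S=0 W=1
Step 11 [EW]: N:wait,E:empty,S:wait,W:car8-GO | queues: N=0 E=0 S=0 W=0
Car 5 crosses at step 3

3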